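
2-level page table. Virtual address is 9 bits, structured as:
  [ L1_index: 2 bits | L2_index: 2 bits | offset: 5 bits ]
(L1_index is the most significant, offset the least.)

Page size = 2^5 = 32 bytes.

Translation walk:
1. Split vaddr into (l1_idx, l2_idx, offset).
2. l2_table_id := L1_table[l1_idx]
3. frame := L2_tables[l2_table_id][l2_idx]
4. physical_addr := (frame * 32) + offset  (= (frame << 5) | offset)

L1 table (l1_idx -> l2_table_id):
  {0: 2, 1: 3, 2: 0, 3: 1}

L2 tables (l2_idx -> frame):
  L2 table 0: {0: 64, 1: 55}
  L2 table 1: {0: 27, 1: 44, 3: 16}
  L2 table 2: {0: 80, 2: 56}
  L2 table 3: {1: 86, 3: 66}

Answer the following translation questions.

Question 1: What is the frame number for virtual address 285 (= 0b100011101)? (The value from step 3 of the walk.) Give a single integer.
vaddr = 285: l1_idx=2, l2_idx=0
L1[2] = 0; L2[0][0] = 64

Answer: 64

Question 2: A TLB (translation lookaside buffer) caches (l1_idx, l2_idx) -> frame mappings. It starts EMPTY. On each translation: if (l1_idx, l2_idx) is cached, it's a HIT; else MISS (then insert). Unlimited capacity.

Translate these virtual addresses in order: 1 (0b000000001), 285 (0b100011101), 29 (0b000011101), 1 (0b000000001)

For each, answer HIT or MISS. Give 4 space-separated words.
Answer: MISS MISS HIT HIT

Derivation:
vaddr=1: (0,0) not in TLB -> MISS, insert
vaddr=285: (2,0) not in TLB -> MISS, insert
vaddr=29: (0,0) in TLB -> HIT
vaddr=1: (0,0) in TLB -> HIT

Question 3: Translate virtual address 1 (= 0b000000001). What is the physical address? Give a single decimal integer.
vaddr = 1 = 0b000000001
Split: l1_idx=0, l2_idx=0, offset=1
L1[0] = 2
L2[2][0] = 80
paddr = 80 * 32 + 1 = 2561

Answer: 2561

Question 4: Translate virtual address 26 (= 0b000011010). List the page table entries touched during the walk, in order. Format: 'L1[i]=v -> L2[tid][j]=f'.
Answer: L1[0]=2 -> L2[2][0]=80

Derivation:
vaddr = 26 = 0b000011010
Split: l1_idx=0, l2_idx=0, offset=26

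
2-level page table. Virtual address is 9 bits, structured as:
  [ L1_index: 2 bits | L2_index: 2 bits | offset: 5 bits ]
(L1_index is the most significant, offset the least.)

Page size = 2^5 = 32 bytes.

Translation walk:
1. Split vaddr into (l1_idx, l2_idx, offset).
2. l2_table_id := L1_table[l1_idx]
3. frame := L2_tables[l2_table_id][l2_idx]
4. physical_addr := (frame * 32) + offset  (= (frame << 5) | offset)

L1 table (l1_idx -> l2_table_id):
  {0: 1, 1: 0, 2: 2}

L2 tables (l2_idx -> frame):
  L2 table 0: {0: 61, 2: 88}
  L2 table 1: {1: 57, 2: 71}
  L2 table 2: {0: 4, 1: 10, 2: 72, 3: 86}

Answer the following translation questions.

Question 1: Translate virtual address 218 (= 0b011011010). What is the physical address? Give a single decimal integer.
Answer: 2842

Derivation:
vaddr = 218 = 0b011011010
Split: l1_idx=1, l2_idx=2, offset=26
L1[1] = 0
L2[0][2] = 88
paddr = 88 * 32 + 26 = 2842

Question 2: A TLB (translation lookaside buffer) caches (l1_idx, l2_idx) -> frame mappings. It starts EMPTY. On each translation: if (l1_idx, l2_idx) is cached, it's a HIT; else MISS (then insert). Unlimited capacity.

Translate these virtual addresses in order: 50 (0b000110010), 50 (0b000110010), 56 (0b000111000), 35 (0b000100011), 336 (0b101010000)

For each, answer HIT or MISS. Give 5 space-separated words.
vaddr=50: (0,1) not in TLB -> MISS, insert
vaddr=50: (0,1) in TLB -> HIT
vaddr=56: (0,1) in TLB -> HIT
vaddr=35: (0,1) in TLB -> HIT
vaddr=336: (2,2) not in TLB -> MISS, insert

Answer: MISS HIT HIT HIT MISS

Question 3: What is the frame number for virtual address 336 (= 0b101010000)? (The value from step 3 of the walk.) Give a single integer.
Answer: 72

Derivation:
vaddr = 336: l1_idx=2, l2_idx=2
L1[2] = 2; L2[2][2] = 72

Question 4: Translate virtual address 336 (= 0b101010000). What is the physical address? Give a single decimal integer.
vaddr = 336 = 0b101010000
Split: l1_idx=2, l2_idx=2, offset=16
L1[2] = 2
L2[2][2] = 72
paddr = 72 * 32 + 16 = 2320

Answer: 2320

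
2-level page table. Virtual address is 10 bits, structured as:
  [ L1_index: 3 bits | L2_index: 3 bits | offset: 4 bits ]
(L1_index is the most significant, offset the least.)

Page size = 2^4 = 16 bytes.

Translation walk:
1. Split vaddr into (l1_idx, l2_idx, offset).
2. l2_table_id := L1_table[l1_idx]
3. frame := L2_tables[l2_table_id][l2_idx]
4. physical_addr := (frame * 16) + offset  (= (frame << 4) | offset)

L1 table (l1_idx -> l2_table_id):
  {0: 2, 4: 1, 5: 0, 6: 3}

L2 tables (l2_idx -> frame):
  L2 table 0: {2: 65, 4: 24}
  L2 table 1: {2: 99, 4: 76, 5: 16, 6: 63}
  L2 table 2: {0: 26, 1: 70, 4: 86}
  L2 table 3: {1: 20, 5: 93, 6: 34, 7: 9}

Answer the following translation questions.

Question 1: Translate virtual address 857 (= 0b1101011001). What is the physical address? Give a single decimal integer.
Answer: 1497

Derivation:
vaddr = 857 = 0b1101011001
Split: l1_idx=6, l2_idx=5, offset=9
L1[6] = 3
L2[3][5] = 93
paddr = 93 * 16 + 9 = 1497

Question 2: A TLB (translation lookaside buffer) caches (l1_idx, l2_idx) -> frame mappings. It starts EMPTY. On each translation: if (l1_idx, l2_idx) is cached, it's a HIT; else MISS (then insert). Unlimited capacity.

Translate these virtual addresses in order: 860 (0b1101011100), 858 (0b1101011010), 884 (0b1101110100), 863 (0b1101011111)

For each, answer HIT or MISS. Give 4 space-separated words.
vaddr=860: (6,5) not in TLB -> MISS, insert
vaddr=858: (6,5) in TLB -> HIT
vaddr=884: (6,7) not in TLB -> MISS, insert
vaddr=863: (6,5) in TLB -> HIT

Answer: MISS HIT MISS HIT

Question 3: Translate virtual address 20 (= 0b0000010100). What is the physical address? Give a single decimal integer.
Answer: 1124

Derivation:
vaddr = 20 = 0b0000010100
Split: l1_idx=0, l2_idx=1, offset=4
L1[0] = 2
L2[2][1] = 70
paddr = 70 * 16 + 4 = 1124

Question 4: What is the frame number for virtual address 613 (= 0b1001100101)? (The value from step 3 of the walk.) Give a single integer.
Answer: 63

Derivation:
vaddr = 613: l1_idx=4, l2_idx=6
L1[4] = 1; L2[1][6] = 63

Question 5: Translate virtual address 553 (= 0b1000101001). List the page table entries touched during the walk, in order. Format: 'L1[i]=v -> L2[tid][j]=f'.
Answer: L1[4]=1 -> L2[1][2]=99

Derivation:
vaddr = 553 = 0b1000101001
Split: l1_idx=4, l2_idx=2, offset=9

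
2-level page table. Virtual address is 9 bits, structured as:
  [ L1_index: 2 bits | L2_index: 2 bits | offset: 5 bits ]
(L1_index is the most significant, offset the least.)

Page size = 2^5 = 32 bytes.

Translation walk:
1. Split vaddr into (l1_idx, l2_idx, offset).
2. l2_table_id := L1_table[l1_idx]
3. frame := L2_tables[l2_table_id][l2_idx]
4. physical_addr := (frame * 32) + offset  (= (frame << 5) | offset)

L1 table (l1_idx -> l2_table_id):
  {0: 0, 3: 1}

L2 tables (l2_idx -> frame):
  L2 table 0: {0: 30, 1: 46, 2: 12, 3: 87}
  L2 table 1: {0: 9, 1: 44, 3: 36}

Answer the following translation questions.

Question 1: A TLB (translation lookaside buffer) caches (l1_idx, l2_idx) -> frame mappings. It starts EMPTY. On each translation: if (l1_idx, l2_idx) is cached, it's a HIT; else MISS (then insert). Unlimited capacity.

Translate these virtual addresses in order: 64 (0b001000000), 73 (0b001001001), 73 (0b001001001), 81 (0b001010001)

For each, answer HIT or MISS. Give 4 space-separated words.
vaddr=64: (0,2) not in TLB -> MISS, insert
vaddr=73: (0,2) in TLB -> HIT
vaddr=73: (0,2) in TLB -> HIT
vaddr=81: (0,2) in TLB -> HIT

Answer: MISS HIT HIT HIT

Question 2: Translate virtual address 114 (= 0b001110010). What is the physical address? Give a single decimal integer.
Answer: 2802

Derivation:
vaddr = 114 = 0b001110010
Split: l1_idx=0, l2_idx=3, offset=18
L1[0] = 0
L2[0][3] = 87
paddr = 87 * 32 + 18 = 2802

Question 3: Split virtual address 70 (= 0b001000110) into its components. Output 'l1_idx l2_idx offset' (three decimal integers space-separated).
vaddr = 70 = 0b001000110
  top 2 bits -> l1_idx = 0
  next 2 bits -> l2_idx = 2
  bottom 5 bits -> offset = 6

Answer: 0 2 6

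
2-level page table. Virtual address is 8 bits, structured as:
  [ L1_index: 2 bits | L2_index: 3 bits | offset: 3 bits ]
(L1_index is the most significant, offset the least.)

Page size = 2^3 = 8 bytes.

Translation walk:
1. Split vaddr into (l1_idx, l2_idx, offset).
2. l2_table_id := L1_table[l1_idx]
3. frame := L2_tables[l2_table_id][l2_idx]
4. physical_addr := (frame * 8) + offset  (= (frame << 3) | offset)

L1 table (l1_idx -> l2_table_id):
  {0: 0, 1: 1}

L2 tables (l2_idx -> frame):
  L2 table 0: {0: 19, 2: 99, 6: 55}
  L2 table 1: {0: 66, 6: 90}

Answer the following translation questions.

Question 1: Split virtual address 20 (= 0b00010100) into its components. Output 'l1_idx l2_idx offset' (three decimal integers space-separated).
Answer: 0 2 4

Derivation:
vaddr = 20 = 0b00010100
  top 2 bits -> l1_idx = 0
  next 3 bits -> l2_idx = 2
  bottom 3 bits -> offset = 4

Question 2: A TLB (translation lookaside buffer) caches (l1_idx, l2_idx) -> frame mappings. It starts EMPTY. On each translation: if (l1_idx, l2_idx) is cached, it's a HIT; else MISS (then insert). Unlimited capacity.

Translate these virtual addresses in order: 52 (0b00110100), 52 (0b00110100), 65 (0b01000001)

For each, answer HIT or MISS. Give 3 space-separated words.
vaddr=52: (0,6) not in TLB -> MISS, insert
vaddr=52: (0,6) in TLB -> HIT
vaddr=65: (1,0) not in TLB -> MISS, insert

Answer: MISS HIT MISS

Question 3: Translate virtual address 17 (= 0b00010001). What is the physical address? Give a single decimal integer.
Answer: 793

Derivation:
vaddr = 17 = 0b00010001
Split: l1_idx=0, l2_idx=2, offset=1
L1[0] = 0
L2[0][2] = 99
paddr = 99 * 8 + 1 = 793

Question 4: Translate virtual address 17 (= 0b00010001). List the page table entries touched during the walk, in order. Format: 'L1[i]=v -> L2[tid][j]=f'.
vaddr = 17 = 0b00010001
Split: l1_idx=0, l2_idx=2, offset=1

Answer: L1[0]=0 -> L2[0][2]=99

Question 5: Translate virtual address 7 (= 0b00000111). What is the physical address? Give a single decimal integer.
vaddr = 7 = 0b00000111
Split: l1_idx=0, l2_idx=0, offset=7
L1[0] = 0
L2[0][0] = 19
paddr = 19 * 8 + 7 = 159

Answer: 159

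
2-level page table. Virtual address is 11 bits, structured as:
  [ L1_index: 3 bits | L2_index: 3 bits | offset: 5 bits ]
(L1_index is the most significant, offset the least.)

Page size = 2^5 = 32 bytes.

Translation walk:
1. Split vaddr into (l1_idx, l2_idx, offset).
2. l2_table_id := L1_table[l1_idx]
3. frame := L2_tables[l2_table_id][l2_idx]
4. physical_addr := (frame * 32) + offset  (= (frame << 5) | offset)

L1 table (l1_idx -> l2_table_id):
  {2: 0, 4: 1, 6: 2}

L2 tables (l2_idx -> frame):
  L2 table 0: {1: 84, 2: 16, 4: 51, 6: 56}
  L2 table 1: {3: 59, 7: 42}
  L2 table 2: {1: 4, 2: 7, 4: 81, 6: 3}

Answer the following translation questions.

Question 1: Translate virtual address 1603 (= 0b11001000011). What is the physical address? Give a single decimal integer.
Answer: 227

Derivation:
vaddr = 1603 = 0b11001000011
Split: l1_idx=6, l2_idx=2, offset=3
L1[6] = 2
L2[2][2] = 7
paddr = 7 * 32 + 3 = 227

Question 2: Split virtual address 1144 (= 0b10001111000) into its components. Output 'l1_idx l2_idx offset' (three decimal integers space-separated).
vaddr = 1144 = 0b10001111000
  top 3 bits -> l1_idx = 4
  next 3 bits -> l2_idx = 3
  bottom 5 bits -> offset = 24

Answer: 4 3 24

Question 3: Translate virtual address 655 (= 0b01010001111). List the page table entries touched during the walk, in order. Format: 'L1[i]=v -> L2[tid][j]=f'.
Answer: L1[2]=0 -> L2[0][4]=51

Derivation:
vaddr = 655 = 0b01010001111
Split: l1_idx=2, l2_idx=4, offset=15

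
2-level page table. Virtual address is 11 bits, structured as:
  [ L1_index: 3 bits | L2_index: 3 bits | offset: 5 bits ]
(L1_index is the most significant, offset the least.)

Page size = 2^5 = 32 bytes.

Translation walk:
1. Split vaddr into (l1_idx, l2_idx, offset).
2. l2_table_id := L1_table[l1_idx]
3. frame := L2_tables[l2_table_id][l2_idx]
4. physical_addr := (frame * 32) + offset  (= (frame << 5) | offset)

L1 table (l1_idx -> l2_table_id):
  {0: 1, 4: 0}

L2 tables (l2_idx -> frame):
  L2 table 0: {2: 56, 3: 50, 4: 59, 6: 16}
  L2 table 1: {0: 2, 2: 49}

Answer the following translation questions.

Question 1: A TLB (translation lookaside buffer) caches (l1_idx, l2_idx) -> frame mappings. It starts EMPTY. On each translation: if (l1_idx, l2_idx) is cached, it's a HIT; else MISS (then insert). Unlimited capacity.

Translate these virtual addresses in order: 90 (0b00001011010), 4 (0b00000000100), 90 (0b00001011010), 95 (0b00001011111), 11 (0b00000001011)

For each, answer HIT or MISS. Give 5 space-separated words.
vaddr=90: (0,2) not in TLB -> MISS, insert
vaddr=4: (0,0) not in TLB -> MISS, insert
vaddr=90: (0,2) in TLB -> HIT
vaddr=95: (0,2) in TLB -> HIT
vaddr=11: (0,0) in TLB -> HIT

Answer: MISS MISS HIT HIT HIT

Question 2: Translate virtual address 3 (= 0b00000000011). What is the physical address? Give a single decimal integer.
Answer: 67

Derivation:
vaddr = 3 = 0b00000000011
Split: l1_idx=0, l2_idx=0, offset=3
L1[0] = 1
L2[1][0] = 2
paddr = 2 * 32 + 3 = 67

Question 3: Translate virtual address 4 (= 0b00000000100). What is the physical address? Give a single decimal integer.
vaddr = 4 = 0b00000000100
Split: l1_idx=0, l2_idx=0, offset=4
L1[0] = 1
L2[1][0] = 2
paddr = 2 * 32 + 4 = 68

Answer: 68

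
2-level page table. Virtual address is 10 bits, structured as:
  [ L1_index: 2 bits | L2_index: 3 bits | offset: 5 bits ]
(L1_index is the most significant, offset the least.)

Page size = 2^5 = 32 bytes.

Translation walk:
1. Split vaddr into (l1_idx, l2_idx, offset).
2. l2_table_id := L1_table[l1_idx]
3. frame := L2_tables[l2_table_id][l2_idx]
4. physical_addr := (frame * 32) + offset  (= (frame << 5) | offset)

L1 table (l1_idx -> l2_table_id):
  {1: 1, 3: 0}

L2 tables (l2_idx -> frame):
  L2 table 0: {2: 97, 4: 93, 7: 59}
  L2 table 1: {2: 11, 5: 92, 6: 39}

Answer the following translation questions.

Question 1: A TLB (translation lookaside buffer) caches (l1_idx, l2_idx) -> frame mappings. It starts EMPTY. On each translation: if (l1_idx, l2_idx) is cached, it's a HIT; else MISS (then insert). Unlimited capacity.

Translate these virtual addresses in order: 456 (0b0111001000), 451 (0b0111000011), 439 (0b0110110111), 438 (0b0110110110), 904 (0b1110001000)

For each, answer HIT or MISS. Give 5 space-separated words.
vaddr=456: (1,6) not in TLB -> MISS, insert
vaddr=451: (1,6) in TLB -> HIT
vaddr=439: (1,5) not in TLB -> MISS, insert
vaddr=438: (1,5) in TLB -> HIT
vaddr=904: (3,4) not in TLB -> MISS, insert

Answer: MISS HIT MISS HIT MISS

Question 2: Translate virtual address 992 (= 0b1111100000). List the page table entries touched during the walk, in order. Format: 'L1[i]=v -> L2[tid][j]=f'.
vaddr = 992 = 0b1111100000
Split: l1_idx=3, l2_idx=7, offset=0

Answer: L1[3]=0 -> L2[0][7]=59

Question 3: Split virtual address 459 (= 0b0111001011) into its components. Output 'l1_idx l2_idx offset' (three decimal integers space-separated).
Answer: 1 6 11

Derivation:
vaddr = 459 = 0b0111001011
  top 2 bits -> l1_idx = 1
  next 3 bits -> l2_idx = 6
  bottom 5 bits -> offset = 11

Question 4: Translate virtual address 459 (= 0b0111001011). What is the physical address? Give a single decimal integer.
vaddr = 459 = 0b0111001011
Split: l1_idx=1, l2_idx=6, offset=11
L1[1] = 1
L2[1][6] = 39
paddr = 39 * 32 + 11 = 1259

Answer: 1259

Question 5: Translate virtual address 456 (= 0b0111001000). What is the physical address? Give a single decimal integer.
vaddr = 456 = 0b0111001000
Split: l1_idx=1, l2_idx=6, offset=8
L1[1] = 1
L2[1][6] = 39
paddr = 39 * 32 + 8 = 1256

Answer: 1256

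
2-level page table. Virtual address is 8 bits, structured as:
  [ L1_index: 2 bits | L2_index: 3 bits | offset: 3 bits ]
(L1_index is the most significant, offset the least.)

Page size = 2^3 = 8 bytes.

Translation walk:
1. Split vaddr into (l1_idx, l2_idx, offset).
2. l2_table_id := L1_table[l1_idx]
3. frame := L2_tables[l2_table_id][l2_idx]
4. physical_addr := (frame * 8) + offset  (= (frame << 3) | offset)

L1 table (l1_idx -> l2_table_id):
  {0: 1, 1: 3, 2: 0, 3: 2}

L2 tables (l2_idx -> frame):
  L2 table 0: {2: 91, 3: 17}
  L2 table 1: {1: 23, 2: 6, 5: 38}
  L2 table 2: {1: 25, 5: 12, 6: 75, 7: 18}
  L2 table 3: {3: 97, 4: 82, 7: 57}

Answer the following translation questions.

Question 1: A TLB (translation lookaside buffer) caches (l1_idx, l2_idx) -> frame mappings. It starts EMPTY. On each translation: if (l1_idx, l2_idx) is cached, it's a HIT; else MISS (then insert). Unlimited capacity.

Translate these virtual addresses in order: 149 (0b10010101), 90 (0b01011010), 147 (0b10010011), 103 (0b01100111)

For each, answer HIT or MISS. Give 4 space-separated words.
Answer: MISS MISS HIT MISS

Derivation:
vaddr=149: (2,2) not in TLB -> MISS, insert
vaddr=90: (1,3) not in TLB -> MISS, insert
vaddr=147: (2,2) in TLB -> HIT
vaddr=103: (1,4) not in TLB -> MISS, insert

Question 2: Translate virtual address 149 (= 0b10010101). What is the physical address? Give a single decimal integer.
Answer: 733

Derivation:
vaddr = 149 = 0b10010101
Split: l1_idx=2, l2_idx=2, offset=5
L1[2] = 0
L2[0][2] = 91
paddr = 91 * 8 + 5 = 733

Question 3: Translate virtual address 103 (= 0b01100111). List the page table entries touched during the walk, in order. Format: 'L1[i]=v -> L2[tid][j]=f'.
vaddr = 103 = 0b01100111
Split: l1_idx=1, l2_idx=4, offset=7

Answer: L1[1]=3 -> L2[3][4]=82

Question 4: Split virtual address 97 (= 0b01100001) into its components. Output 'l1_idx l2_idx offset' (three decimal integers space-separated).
vaddr = 97 = 0b01100001
  top 2 bits -> l1_idx = 1
  next 3 bits -> l2_idx = 4
  bottom 3 bits -> offset = 1

Answer: 1 4 1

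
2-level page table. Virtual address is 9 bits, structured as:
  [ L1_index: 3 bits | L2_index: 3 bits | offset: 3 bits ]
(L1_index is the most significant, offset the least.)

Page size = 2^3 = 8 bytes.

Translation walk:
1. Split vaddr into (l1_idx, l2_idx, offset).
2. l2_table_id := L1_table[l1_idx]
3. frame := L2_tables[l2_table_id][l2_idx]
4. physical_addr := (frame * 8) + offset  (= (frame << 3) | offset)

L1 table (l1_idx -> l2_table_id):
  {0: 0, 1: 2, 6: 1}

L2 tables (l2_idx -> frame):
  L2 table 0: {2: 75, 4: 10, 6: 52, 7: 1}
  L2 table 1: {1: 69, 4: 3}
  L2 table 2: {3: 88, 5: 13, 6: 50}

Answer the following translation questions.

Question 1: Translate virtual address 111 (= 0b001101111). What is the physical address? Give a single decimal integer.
Answer: 111

Derivation:
vaddr = 111 = 0b001101111
Split: l1_idx=1, l2_idx=5, offset=7
L1[1] = 2
L2[2][5] = 13
paddr = 13 * 8 + 7 = 111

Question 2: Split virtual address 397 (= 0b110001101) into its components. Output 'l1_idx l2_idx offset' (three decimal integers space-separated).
Answer: 6 1 5

Derivation:
vaddr = 397 = 0b110001101
  top 3 bits -> l1_idx = 6
  next 3 bits -> l2_idx = 1
  bottom 3 bits -> offset = 5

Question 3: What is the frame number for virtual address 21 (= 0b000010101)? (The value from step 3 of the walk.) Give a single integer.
vaddr = 21: l1_idx=0, l2_idx=2
L1[0] = 0; L2[0][2] = 75

Answer: 75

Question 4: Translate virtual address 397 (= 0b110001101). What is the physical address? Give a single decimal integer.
Answer: 557

Derivation:
vaddr = 397 = 0b110001101
Split: l1_idx=6, l2_idx=1, offset=5
L1[6] = 1
L2[1][1] = 69
paddr = 69 * 8 + 5 = 557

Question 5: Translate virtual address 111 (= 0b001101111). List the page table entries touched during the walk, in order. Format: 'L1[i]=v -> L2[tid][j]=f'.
Answer: L1[1]=2 -> L2[2][5]=13

Derivation:
vaddr = 111 = 0b001101111
Split: l1_idx=1, l2_idx=5, offset=7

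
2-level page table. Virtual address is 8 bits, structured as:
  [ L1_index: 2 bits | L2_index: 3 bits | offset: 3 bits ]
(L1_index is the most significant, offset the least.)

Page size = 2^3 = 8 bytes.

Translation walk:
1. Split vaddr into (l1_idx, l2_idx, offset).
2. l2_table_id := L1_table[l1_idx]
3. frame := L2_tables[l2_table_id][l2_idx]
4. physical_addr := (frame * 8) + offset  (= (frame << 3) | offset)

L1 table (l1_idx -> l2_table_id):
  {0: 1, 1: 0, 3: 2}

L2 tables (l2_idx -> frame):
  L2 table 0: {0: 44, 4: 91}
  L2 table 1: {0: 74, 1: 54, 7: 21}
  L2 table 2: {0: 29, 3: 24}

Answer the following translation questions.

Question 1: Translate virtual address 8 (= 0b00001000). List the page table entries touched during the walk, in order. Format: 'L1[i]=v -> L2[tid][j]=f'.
Answer: L1[0]=1 -> L2[1][1]=54

Derivation:
vaddr = 8 = 0b00001000
Split: l1_idx=0, l2_idx=1, offset=0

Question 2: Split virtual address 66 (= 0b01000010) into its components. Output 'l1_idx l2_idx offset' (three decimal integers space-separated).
Answer: 1 0 2

Derivation:
vaddr = 66 = 0b01000010
  top 2 bits -> l1_idx = 1
  next 3 bits -> l2_idx = 0
  bottom 3 bits -> offset = 2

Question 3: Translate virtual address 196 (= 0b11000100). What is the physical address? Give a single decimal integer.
Answer: 236

Derivation:
vaddr = 196 = 0b11000100
Split: l1_idx=3, l2_idx=0, offset=4
L1[3] = 2
L2[2][0] = 29
paddr = 29 * 8 + 4 = 236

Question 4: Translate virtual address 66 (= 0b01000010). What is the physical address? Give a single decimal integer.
vaddr = 66 = 0b01000010
Split: l1_idx=1, l2_idx=0, offset=2
L1[1] = 0
L2[0][0] = 44
paddr = 44 * 8 + 2 = 354

Answer: 354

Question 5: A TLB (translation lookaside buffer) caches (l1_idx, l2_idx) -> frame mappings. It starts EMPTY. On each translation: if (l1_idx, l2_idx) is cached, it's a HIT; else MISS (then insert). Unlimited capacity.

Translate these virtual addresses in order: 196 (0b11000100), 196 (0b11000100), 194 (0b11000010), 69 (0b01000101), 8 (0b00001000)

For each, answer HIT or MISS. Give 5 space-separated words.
vaddr=196: (3,0) not in TLB -> MISS, insert
vaddr=196: (3,0) in TLB -> HIT
vaddr=194: (3,0) in TLB -> HIT
vaddr=69: (1,0) not in TLB -> MISS, insert
vaddr=8: (0,1) not in TLB -> MISS, insert

Answer: MISS HIT HIT MISS MISS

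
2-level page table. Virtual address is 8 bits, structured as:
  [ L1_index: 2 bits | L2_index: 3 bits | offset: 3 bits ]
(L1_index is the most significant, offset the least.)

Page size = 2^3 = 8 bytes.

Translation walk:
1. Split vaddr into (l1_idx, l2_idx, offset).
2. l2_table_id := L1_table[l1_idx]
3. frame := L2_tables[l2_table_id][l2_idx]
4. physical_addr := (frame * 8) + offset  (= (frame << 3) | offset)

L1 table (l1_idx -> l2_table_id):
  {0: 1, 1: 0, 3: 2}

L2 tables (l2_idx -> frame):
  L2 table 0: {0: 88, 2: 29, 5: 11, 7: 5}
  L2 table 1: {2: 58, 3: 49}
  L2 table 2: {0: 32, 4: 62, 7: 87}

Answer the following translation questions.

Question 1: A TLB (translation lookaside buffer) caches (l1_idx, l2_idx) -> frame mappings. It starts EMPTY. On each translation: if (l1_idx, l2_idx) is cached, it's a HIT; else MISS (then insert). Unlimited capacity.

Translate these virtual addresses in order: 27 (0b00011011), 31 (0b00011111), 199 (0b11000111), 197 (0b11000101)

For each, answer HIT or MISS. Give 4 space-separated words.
Answer: MISS HIT MISS HIT

Derivation:
vaddr=27: (0,3) not in TLB -> MISS, insert
vaddr=31: (0,3) in TLB -> HIT
vaddr=199: (3,0) not in TLB -> MISS, insert
vaddr=197: (3,0) in TLB -> HIT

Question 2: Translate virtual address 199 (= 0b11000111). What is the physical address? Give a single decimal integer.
Answer: 263

Derivation:
vaddr = 199 = 0b11000111
Split: l1_idx=3, l2_idx=0, offset=7
L1[3] = 2
L2[2][0] = 32
paddr = 32 * 8 + 7 = 263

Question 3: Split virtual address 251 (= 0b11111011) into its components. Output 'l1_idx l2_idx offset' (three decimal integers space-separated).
vaddr = 251 = 0b11111011
  top 2 bits -> l1_idx = 3
  next 3 bits -> l2_idx = 7
  bottom 3 bits -> offset = 3

Answer: 3 7 3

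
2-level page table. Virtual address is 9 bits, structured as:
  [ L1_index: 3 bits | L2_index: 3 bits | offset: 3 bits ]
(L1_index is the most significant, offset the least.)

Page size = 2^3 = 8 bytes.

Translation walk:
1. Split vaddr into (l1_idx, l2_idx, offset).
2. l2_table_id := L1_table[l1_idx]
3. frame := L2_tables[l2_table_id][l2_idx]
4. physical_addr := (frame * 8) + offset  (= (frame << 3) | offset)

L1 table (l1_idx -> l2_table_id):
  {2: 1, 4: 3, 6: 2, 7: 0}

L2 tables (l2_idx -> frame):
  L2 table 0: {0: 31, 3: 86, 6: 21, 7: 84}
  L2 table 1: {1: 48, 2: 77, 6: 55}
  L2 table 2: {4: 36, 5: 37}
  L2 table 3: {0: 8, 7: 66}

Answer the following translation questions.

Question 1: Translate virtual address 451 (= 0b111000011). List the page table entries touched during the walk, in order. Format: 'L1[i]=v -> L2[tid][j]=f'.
vaddr = 451 = 0b111000011
Split: l1_idx=7, l2_idx=0, offset=3

Answer: L1[7]=0 -> L2[0][0]=31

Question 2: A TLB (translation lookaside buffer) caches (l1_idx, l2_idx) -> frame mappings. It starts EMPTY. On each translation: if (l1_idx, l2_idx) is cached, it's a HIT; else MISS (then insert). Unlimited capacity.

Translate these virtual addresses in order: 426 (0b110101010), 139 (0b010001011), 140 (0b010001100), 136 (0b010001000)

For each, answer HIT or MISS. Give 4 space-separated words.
Answer: MISS MISS HIT HIT

Derivation:
vaddr=426: (6,5) not in TLB -> MISS, insert
vaddr=139: (2,1) not in TLB -> MISS, insert
vaddr=140: (2,1) in TLB -> HIT
vaddr=136: (2,1) in TLB -> HIT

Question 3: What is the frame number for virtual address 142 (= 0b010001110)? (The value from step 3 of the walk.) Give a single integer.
Answer: 48

Derivation:
vaddr = 142: l1_idx=2, l2_idx=1
L1[2] = 1; L2[1][1] = 48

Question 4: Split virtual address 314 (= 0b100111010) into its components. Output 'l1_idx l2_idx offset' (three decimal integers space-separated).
Answer: 4 7 2

Derivation:
vaddr = 314 = 0b100111010
  top 3 bits -> l1_idx = 4
  next 3 bits -> l2_idx = 7
  bottom 3 bits -> offset = 2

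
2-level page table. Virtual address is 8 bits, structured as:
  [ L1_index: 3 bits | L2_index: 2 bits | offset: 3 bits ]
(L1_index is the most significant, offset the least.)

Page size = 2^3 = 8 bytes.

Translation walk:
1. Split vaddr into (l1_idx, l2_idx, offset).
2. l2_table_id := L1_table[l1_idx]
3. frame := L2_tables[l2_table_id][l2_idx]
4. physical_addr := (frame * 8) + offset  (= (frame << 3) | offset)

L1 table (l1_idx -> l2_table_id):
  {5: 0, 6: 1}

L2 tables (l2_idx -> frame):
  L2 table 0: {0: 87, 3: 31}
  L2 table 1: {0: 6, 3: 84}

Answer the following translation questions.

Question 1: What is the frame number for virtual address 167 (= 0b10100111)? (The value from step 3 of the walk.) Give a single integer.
Answer: 87

Derivation:
vaddr = 167: l1_idx=5, l2_idx=0
L1[5] = 0; L2[0][0] = 87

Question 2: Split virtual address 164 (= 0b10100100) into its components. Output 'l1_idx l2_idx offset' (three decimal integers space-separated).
Answer: 5 0 4

Derivation:
vaddr = 164 = 0b10100100
  top 3 bits -> l1_idx = 5
  next 2 bits -> l2_idx = 0
  bottom 3 bits -> offset = 4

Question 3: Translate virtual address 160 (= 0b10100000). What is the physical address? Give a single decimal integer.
Answer: 696

Derivation:
vaddr = 160 = 0b10100000
Split: l1_idx=5, l2_idx=0, offset=0
L1[5] = 0
L2[0][0] = 87
paddr = 87 * 8 + 0 = 696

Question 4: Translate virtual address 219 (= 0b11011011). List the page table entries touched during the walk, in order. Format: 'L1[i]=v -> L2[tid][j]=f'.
vaddr = 219 = 0b11011011
Split: l1_idx=6, l2_idx=3, offset=3

Answer: L1[6]=1 -> L2[1][3]=84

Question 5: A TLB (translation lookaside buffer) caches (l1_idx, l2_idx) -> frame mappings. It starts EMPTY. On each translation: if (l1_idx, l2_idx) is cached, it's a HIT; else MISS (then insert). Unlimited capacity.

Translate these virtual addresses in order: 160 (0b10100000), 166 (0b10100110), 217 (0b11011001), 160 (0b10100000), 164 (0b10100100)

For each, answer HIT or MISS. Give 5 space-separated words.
vaddr=160: (5,0) not in TLB -> MISS, insert
vaddr=166: (5,0) in TLB -> HIT
vaddr=217: (6,3) not in TLB -> MISS, insert
vaddr=160: (5,0) in TLB -> HIT
vaddr=164: (5,0) in TLB -> HIT

Answer: MISS HIT MISS HIT HIT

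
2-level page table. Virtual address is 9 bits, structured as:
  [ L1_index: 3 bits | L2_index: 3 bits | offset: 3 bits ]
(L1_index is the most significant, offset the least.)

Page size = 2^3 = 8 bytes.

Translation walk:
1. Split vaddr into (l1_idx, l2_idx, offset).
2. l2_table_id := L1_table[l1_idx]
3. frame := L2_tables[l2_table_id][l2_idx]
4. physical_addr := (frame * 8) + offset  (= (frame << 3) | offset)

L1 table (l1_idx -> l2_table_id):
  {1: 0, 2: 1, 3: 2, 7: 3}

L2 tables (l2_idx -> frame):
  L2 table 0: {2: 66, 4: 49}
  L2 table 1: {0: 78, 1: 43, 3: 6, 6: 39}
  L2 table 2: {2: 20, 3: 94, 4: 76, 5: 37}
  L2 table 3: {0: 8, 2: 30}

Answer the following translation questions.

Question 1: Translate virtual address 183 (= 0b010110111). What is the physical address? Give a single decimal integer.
Answer: 319

Derivation:
vaddr = 183 = 0b010110111
Split: l1_idx=2, l2_idx=6, offset=7
L1[2] = 1
L2[1][6] = 39
paddr = 39 * 8 + 7 = 319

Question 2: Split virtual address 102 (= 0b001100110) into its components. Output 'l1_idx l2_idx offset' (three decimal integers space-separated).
vaddr = 102 = 0b001100110
  top 3 bits -> l1_idx = 1
  next 3 bits -> l2_idx = 4
  bottom 3 bits -> offset = 6

Answer: 1 4 6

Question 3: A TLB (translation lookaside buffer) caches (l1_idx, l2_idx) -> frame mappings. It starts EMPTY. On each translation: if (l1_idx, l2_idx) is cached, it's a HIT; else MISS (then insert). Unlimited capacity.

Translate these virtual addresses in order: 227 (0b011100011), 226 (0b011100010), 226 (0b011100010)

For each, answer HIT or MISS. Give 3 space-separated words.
vaddr=227: (3,4) not in TLB -> MISS, insert
vaddr=226: (3,4) in TLB -> HIT
vaddr=226: (3,4) in TLB -> HIT

Answer: MISS HIT HIT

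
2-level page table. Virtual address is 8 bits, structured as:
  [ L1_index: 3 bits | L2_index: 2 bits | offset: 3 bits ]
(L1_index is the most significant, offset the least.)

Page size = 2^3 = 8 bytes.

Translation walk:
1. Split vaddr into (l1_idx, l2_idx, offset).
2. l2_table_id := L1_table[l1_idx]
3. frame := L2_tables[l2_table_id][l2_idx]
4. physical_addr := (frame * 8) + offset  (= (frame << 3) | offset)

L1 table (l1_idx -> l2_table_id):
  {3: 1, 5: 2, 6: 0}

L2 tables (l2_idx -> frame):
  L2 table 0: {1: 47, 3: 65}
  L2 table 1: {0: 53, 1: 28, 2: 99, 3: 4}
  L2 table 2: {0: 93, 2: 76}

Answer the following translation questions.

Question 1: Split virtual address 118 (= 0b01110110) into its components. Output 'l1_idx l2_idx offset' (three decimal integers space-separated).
Answer: 3 2 6

Derivation:
vaddr = 118 = 0b01110110
  top 3 bits -> l1_idx = 3
  next 2 bits -> l2_idx = 2
  bottom 3 bits -> offset = 6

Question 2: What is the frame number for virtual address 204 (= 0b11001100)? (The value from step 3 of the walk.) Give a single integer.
vaddr = 204: l1_idx=6, l2_idx=1
L1[6] = 0; L2[0][1] = 47

Answer: 47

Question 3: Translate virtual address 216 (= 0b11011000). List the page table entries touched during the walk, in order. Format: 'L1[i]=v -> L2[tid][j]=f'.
vaddr = 216 = 0b11011000
Split: l1_idx=6, l2_idx=3, offset=0

Answer: L1[6]=0 -> L2[0][3]=65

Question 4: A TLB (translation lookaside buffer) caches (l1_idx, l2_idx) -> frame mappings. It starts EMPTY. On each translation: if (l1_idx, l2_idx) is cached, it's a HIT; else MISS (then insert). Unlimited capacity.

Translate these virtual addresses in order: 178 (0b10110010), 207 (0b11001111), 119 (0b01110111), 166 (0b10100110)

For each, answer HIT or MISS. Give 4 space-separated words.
Answer: MISS MISS MISS MISS

Derivation:
vaddr=178: (5,2) not in TLB -> MISS, insert
vaddr=207: (6,1) not in TLB -> MISS, insert
vaddr=119: (3,2) not in TLB -> MISS, insert
vaddr=166: (5,0) not in TLB -> MISS, insert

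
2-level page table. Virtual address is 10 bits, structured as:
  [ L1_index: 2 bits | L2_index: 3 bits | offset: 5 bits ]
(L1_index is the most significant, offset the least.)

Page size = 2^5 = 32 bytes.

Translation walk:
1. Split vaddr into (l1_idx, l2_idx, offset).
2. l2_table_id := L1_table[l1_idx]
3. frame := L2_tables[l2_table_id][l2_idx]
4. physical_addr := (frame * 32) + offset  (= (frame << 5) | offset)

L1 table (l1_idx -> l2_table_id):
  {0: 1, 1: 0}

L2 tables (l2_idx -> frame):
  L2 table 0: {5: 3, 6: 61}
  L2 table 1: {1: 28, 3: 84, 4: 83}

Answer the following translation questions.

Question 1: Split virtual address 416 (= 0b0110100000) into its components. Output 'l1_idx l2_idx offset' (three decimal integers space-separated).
vaddr = 416 = 0b0110100000
  top 2 bits -> l1_idx = 1
  next 3 bits -> l2_idx = 5
  bottom 5 bits -> offset = 0

Answer: 1 5 0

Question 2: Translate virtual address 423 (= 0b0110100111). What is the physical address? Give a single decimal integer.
vaddr = 423 = 0b0110100111
Split: l1_idx=1, l2_idx=5, offset=7
L1[1] = 0
L2[0][5] = 3
paddr = 3 * 32 + 7 = 103

Answer: 103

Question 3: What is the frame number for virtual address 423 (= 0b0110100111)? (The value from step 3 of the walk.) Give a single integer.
vaddr = 423: l1_idx=1, l2_idx=5
L1[1] = 0; L2[0][5] = 3

Answer: 3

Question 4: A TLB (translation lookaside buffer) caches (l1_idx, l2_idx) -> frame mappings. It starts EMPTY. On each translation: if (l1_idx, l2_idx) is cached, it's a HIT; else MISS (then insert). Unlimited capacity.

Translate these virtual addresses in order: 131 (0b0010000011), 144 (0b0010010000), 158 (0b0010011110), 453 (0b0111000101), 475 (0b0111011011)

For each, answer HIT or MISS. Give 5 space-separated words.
vaddr=131: (0,4) not in TLB -> MISS, insert
vaddr=144: (0,4) in TLB -> HIT
vaddr=158: (0,4) in TLB -> HIT
vaddr=453: (1,6) not in TLB -> MISS, insert
vaddr=475: (1,6) in TLB -> HIT

Answer: MISS HIT HIT MISS HIT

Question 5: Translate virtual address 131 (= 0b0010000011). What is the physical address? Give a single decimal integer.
vaddr = 131 = 0b0010000011
Split: l1_idx=0, l2_idx=4, offset=3
L1[0] = 1
L2[1][4] = 83
paddr = 83 * 32 + 3 = 2659

Answer: 2659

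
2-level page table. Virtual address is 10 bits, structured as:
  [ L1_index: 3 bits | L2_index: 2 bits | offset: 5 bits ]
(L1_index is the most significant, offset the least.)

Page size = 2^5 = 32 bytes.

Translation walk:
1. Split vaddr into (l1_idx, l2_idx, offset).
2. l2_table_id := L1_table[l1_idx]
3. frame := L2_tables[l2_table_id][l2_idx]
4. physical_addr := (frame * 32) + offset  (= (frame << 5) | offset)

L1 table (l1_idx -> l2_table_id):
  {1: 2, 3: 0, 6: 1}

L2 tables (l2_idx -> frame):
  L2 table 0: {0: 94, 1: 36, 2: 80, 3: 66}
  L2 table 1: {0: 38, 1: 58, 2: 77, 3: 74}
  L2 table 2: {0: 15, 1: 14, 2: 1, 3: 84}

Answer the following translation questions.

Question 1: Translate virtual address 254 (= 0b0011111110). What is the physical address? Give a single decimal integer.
vaddr = 254 = 0b0011111110
Split: l1_idx=1, l2_idx=3, offset=30
L1[1] = 2
L2[2][3] = 84
paddr = 84 * 32 + 30 = 2718

Answer: 2718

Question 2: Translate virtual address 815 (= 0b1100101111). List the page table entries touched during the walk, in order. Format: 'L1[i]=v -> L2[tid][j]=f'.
vaddr = 815 = 0b1100101111
Split: l1_idx=6, l2_idx=1, offset=15

Answer: L1[6]=1 -> L2[1][1]=58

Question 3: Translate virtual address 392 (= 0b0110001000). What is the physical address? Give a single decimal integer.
Answer: 3016

Derivation:
vaddr = 392 = 0b0110001000
Split: l1_idx=3, l2_idx=0, offset=8
L1[3] = 0
L2[0][0] = 94
paddr = 94 * 32 + 8 = 3016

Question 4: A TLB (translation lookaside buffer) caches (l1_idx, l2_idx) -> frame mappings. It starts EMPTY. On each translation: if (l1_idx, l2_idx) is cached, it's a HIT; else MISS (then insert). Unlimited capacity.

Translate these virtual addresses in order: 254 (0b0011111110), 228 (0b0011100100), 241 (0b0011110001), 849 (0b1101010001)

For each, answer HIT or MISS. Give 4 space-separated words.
vaddr=254: (1,3) not in TLB -> MISS, insert
vaddr=228: (1,3) in TLB -> HIT
vaddr=241: (1,3) in TLB -> HIT
vaddr=849: (6,2) not in TLB -> MISS, insert

Answer: MISS HIT HIT MISS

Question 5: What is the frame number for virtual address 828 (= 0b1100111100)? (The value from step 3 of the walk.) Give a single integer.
vaddr = 828: l1_idx=6, l2_idx=1
L1[6] = 1; L2[1][1] = 58

Answer: 58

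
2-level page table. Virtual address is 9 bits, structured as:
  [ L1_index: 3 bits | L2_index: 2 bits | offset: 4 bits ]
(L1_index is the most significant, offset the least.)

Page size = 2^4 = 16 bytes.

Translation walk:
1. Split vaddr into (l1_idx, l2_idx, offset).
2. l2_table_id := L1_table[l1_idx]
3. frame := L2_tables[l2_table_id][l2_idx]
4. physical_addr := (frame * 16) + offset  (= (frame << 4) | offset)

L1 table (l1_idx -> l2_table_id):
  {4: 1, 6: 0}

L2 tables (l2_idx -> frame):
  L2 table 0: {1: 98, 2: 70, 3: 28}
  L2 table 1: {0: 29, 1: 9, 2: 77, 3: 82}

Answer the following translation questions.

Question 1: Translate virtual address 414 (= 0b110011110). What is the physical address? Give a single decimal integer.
vaddr = 414 = 0b110011110
Split: l1_idx=6, l2_idx=1, offset=14
L1[6] = 0
L2[0][1] = 98
paddr = 98 * 16 + 14 = 1582

Answer: 1582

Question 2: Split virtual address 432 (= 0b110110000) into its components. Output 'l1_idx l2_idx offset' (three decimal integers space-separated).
Answer: 6 3 0

Derivation:
vaddr = 432 = 0b110110000
  top 3 bits -> l1_idx = 6
  next 2 bits -> l2_idx = 3
  bottom 4 bits -> offset = 0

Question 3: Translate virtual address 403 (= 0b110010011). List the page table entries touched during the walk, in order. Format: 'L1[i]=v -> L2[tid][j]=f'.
vaddr = 403 = 0b110010011
Split: l1_idx=6, l2_idx=1, offset=3

Answer: L1[6]=0 -> L2[0][1]=98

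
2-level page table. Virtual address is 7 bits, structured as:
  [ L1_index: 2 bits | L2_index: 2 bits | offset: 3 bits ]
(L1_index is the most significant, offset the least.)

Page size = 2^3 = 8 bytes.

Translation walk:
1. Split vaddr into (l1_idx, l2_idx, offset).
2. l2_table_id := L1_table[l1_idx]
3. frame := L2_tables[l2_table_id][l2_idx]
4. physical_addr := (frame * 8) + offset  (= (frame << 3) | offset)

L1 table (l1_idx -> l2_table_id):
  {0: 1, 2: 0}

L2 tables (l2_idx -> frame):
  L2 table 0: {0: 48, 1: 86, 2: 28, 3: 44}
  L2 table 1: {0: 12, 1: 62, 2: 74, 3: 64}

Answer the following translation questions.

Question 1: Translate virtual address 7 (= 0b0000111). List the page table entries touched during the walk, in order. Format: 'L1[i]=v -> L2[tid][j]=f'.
vaddr = 7 = 0b0000111
Split: l1_idx=0, l2_idx=0, offset=7

Answer: L1[0]=1 -> L2[1][0]=12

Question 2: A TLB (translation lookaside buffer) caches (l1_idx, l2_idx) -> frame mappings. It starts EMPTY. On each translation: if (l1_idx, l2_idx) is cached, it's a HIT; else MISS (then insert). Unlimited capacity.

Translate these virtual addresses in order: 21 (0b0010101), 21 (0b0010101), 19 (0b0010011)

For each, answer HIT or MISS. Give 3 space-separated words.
vaddr=21: (0,2) not in TLB -> MISS, insert
vaddr=21: (0,2) in TLB -> HIT
vaddr=19: (0,2) in TLB -> HIT

Answer: MISS HIT HIT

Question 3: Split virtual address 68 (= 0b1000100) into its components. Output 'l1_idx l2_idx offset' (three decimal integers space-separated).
vaddr = 68 = 0b1000100
  top 2 bits -> l1_idx = 2
  next 2 bits -> l2_idx = 0
  bottom 3 bits -> offset = 4

Answer: 2 0 4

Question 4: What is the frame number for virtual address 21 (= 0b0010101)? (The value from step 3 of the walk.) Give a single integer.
vaddr = 21: l1_idx=0, l2_idx=2
L1[0] = 1; L2[1][2] = 74

Answer: 74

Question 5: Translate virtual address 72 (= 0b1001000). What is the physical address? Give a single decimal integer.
vaddr = 72 = 0b1001000
Split: l1_idx=2, l2_idx=1, offset=0
L1[2] = 0
L2[0][1] = 86
paddr = 86 * 8 + 0 = 688

Answer: 688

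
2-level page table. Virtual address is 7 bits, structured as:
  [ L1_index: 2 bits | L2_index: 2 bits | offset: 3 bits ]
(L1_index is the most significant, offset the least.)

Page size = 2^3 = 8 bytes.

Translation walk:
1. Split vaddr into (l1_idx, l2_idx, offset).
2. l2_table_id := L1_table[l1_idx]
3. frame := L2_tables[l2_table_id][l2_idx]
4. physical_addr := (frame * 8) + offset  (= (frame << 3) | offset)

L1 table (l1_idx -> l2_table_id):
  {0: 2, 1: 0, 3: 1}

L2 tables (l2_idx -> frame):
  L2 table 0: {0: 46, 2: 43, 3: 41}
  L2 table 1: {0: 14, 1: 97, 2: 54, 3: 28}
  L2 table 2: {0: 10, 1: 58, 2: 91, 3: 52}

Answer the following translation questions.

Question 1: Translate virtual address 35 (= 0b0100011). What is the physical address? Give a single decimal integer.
Answer: 371

Derivation:
vaddr = 35 = 0b0100011
Split: l1_idx=1, l2_idx=0, offset=3
L1[1] = 0
L2[0][0] = 46
paddr = 46 * 8 + 3 = 371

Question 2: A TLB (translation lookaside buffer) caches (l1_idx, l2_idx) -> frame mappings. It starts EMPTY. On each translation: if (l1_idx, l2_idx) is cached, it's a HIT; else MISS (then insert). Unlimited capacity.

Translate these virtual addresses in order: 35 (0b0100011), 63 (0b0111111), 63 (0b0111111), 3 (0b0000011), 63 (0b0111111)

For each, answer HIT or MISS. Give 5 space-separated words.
Answer: MISS MISS HIT MISS HIT

Derivation:
vaddr=35: (1,0) not in TLB -> MISS, insert
vaddr=63: (1,3) not in TLB -> MISS, insert
vaddr=63: (1,3) in TLB -> HIT
vaddr=3: (0,0) not in TLB -> MISS, insert
vaddr=63: (1,3) in TLB -> HIT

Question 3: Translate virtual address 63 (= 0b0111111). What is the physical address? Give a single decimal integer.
vaddr = 63 = 0b0111111
Split: l1_idx=1, l2_idx=3, offset=7
L1[1] = 0
L2[0][3] = 41
paddr = 41 * 8 + 7 = 335

Answer: 335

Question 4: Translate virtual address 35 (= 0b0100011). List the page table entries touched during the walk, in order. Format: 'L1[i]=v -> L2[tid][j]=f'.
Answer: L1[1]=0 -> L2[0][0]=46

Derivation:
vaddr = 35 = 0b0100011
Split: l1_idx=1, l2_idx=0, offset=3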